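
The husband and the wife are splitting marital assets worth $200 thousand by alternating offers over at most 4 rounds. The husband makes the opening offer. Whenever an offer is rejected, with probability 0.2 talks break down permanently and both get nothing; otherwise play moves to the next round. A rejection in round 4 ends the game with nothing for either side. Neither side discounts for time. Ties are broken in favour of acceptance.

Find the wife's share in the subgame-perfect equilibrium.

134.4

By backward induction:
Round 4 (the wife proposes): the husband will accept anything ≥ 0, so the wife offers 0 and keeps 200.
Round 3 (the husband proposes): rejecting gives the wife an expected 0.8 × 200 = 160; the husband offers that and keeps 40.
Round 2 (the wife proposes): rejecting gives the husband an expected 0.8 × 40 = 32; the wife offers that and keeps 168.
Round 1 (the husband proposes): rejecting gives the wife an expected 0.8 × 168 = 134.4. The husband offers 134.4 and keeps 200 − 134.4 = 65.6.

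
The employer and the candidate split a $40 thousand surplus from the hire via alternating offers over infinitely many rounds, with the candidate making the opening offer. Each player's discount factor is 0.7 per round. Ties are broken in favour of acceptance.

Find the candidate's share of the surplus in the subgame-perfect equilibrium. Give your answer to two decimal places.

23.53

In a stationary SPE each proposer offers the other exactly their discounted continuation value.
If the candidate keeps x when proposing and the employer keeps y when proposing, then x = 40 − 0.7y and y = 40 − 0.7x.
Solving: x = 40(1 − 0.7) / (1 − 0.7·0.7) = 12 / 0.51 ≈ 23.5294.
The employer gets 40 − 23.5294 ≈ 16.4706.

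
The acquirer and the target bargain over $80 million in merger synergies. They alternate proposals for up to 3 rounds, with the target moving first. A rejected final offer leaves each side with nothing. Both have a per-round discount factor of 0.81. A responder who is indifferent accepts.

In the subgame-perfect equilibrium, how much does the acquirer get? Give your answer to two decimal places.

12.31

Work backward from the last round.
Round 3 (the target proposes): the acquirer will accept anything ≥ 0, so the target offers 0 and keeps 80.
Round 2 (the acquirer proposes): the target can get 80 next round, worth 0.81 × 80 = 64.8 now; the acquirer offers that and keeps 15.2.
Round 1 (the target proposes): the acquirer can get 15.2 next round, worth 0.81 × 15.2 = 12.312 now, so the target offers 12.312, keeping 67.688.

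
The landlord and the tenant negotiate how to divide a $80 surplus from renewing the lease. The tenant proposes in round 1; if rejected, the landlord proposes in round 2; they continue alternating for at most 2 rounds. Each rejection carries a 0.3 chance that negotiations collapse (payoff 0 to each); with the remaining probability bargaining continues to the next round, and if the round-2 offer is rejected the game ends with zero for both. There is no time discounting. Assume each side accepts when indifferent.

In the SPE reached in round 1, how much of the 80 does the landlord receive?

56

By backward induction:
Round 2 (the landlord proposes): rejection yields 0 for the tenant; the landlord offers 0 and keeps 80.
Round 1 (the tenant proposes): rejecting gives the landlord an expected 0.7 × 80 = 56; the tenant offers that and keeps 24.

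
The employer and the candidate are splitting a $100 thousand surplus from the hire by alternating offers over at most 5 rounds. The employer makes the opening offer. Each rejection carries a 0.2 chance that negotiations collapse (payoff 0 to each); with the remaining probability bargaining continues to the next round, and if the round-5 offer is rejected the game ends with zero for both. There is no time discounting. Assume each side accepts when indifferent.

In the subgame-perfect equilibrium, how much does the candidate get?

Round 5 (the employer proposes): rejection yields 0 for the candidate; the employer offers 0 and keeps 100.
Round 4 (the candidate proposes): rejecting gives the employer an expected 0.8 × 100 = 80. The candidate offers 80 and keeps 100 − 80 = 20.
Round 3 (the employer proposes): rejecting gives the candidate an expected 0.8 × 20 = 16, so the employer offers 16, keeping 84.
Round 2 (the candidate proposes): rejecting gives the employer an expected 0.8 × 84 = 67.2. The candidate offers 67.2 and keeps 100 − 67.2 = 32.8.
Round 1 (the employer proposes): rejecting gives the candidate an expected 0.8 × 32.8 = 26.24. The employer offers 26.24 and keeps 100 − 26.24 = 73.76.

26.24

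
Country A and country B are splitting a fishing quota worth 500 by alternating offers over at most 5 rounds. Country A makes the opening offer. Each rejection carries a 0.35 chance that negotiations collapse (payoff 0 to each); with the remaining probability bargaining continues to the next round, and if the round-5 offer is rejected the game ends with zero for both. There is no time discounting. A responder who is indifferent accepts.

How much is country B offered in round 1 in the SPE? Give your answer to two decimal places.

Round 5 (country A proposes): rejection yields 0 for country B; country A offers 0 and keeps 500.
Round 4 (country B proposes): rejecting gives country A an expected 0.65 × 500 = 325. Country B offers 325 and keeps 500 − 325 = 175.
Round 3 (country A proposes): rejecting gives country B an expected 0.65 × 175 = 113.75, so country A offers 113.75, keeping 386.25.
Round 2 (country B proposes): rejecting gives country A an expected 0.65 × 386.25 = 251.0625, so country B offers 251.0625, keeping 248.9375.
Round 1 (country A proposes): rejecting gives country B an expected 0.65 × 248.9375 = 161.809375, so country A offers 161.809375, keeping 338.190625.

161.81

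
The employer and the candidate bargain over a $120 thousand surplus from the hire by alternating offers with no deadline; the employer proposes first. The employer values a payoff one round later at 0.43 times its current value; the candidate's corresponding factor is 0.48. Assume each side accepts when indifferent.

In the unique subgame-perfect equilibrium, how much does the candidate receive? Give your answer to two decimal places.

41.37

When the employer proposes, the candidate accepts any offer worth at least 0.48 times what the candidate would get by proposing next round; and vice versa.
This gives x = 120 − 0.48y and y = 120 − 0.43x, where x and y are each side's share when it proposes.
Hence (1 − 0.48·0.43)x = 120(1 − 0.48), i.e. 0.7936·x = 62.4.
x ≈ 78.6290; the candidate's share is 120 − x ≈ 41.3710.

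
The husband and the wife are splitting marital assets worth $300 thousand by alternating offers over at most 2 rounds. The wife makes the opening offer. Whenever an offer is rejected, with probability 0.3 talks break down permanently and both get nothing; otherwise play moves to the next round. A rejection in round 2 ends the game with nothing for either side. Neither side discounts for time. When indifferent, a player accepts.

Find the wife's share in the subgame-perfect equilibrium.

90

Round 2 (the husband proposes): rejection yields 0 for the wife; the husband offers 0 and keeps 300.
Round 1 (the wife proposes): rejecting gives the husband an expected 0.7 × 300 = 210. The wife offers 210 and keeps 300 − 210 = 90.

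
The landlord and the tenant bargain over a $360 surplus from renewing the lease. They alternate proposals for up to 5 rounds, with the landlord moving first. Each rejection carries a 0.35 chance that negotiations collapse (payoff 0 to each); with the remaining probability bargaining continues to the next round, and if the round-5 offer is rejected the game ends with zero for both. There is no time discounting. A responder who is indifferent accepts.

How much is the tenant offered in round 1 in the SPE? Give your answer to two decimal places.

116.50

By backward induction:
Round 5 (the landlord proposes): the tenant will accept anything ≥ 0, so the landlord offers 0 and keeps 360.
Round 4 (the tenant proposes): rejecting gives the landlord an expected 0.65 × 360 = 234; the tenant offers that and keeps 126.
Round 3 (the landlord proposes): rejecting gives the tenant an expected 0.65 × 126 = 81.9. The landlord offers 81.9 and keeps 360 − 81.9 = 278.1.
Round 2 (the tenant proposes): rejecting gives the landlord an expected 0.65 × 278.1 = 180.765, so the tenant offers 180.765, keeping 179.235.
Round 1 (the landlord proposes): rejecting gives the tenant an expected 0.65 × 179.235 = 116.50275, so the landlord offers 116.50275, keeping 243.49725.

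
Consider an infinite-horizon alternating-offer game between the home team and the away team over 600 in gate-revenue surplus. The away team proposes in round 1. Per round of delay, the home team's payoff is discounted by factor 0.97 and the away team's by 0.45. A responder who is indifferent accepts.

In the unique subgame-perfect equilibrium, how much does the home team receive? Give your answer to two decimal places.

568.06

Let x be the away team's share when the away team proposes and y be the home team's share when the home team proposes.
The home team accepts iff offered ≥ 0.97·y, so x = 600 − 0.97y. Symmetrically y = 600 − 0.45x.
Substituting: x = 600 − 0.97(600 − 0.45x), giving x(1 − 0.45·0.97) = 600(1 − 0.97).
So x = 600 × 0.03 / 0.5635 ≈ 31.9432, and the home team receives 600 − x ≈ 568.0568.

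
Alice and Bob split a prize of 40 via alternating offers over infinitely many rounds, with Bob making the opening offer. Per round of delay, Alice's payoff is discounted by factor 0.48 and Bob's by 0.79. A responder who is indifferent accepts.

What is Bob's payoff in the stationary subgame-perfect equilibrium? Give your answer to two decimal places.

33.51

In a stationary SPE each proposer offers the other exactly their discounted continuation value.
If Bob keeps x when proposing and Alice keeps y when proposing, then x = 40 − 0.48y and y = 40 − 0.79x.
Solving: x = 40(1 − 0.48) / (1 − 0.79·0.48) = 20.8 / 0.6208 ≈ 33.5052.
Alice gets 40 − 33.5052 ≈ 6.4948.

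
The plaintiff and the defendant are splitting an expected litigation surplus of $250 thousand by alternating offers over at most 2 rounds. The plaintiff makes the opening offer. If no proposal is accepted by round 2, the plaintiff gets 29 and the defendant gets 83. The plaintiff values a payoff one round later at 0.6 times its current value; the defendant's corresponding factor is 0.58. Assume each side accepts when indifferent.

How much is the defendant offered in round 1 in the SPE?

128.18

Round 2 (the defendant proposes): the plaintiff gets 29 if talks fail, so the defendant offers 29 and keeps 221.
Round 1 (the plaintiff proposes): the defendant can get 221 next round, worth 0.58 × 221 = 128.18 now, so the plaintiff offers 128.18, keeping 121.82.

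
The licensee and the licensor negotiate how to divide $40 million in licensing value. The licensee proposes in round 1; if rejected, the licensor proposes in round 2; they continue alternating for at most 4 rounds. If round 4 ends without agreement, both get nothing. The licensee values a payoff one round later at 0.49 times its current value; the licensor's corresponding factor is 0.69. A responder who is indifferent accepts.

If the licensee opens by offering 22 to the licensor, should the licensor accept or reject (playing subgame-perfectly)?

Work out the licensor's continuation value if the offer is rejected.
Round 4 (the licensor proposes): the licensee will accept anything ≥ 0, so the licensor offers 0 and keeps 40.
Round 3 (the licensee proposes): the licensor can get 40 next round, worth 0.69 × 40 = 27.6 now, so the licensee offers 27.6, keeping 12.4.
Round 2 (the licensor proposes): the licensee can get 12.4 next round, worth 0.49 × 12.4 = 6.076 now, so the licensor offers 6.076, keeping 33.924.
So by rejecting in round 1, the licensor gets 33.924 next round, worth 0.69 × 33.924 = 23.40756 now.
Offer 22 < 23.40756, so the licensor rejects.

Reject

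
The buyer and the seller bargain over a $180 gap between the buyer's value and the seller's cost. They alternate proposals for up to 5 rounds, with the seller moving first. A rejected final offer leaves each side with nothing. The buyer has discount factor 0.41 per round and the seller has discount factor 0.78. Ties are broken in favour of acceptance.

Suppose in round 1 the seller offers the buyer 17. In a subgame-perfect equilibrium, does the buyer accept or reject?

Reject

Round 5 (the seller proposes): the buyer will accept anything ≥ 0, so the seller offers 0 and keeps 180.
Round 4 (the buyer proposes): the seller can get 180 next round, worth 0.78 × 180 = 140.4 now. The buyer offers 140.4 and keeps 180 − 140.4 = 39.6.
Round 3 (the seller proposes): the buyer can get 39.6 next round, worth 0.41 × 39.6 = 16.236 now, so the seller offers 16.236, keeping 163.764.
Round 2 (the buyer proposes): the seller can get 163.764 next round, worth 0.78 × 163.764 = 127.73592 now; the buyer offers that and keeps 52.26408.
So by rejecting in round 1, the buyer gets 52.26408 next round, worth 0.41 × 52.26408 = 21.4282728 now.
Offer 17 < 21.4282728, so the buyer rejects.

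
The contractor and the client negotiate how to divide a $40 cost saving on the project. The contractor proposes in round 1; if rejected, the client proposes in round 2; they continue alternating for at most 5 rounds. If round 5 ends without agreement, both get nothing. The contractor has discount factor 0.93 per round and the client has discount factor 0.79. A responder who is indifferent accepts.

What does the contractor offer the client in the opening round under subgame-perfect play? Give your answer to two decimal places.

Round 5 (the contractor proposes): rejection yields 0 for the client; the contractor offers 0 and keeps 40.
Round 4 (the client proposes): the contractor can get 40 next round, worth 0.93 × 40 = 37.2 now. The client offers 37.2 and keeps 40 − 37.2 = 2.8.
Round 3 (the contractor proposes): the client can get 2.8 next round, worth 0.79 × 2.8 = 2.212 now, so the contractor offers 2.212, keeping 37.788.
Round 2 (the client proposes): the contractor can get 37.788 next round, worth 0.93 × 37.788 = 35.14284 now, so the client offers 35.14284, keeping 4.85716.
Round 1 (the contractor proposes): the client can get 4.85716 next round, worth 0.79 × 4.85716 = 3.8371564 now. The contractor offers 3.8371564 and keeps 40 − 3.8371564 = 36.1628436.

3.84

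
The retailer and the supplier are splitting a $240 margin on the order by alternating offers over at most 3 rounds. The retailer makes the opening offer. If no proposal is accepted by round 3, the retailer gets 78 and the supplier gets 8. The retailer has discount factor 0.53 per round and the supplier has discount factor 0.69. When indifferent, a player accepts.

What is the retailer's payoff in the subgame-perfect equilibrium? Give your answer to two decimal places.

159.24

Round 3 (the retailer proposes): the supplier gets 8 if talks fail, so the retailer offers 8 and keeps 232.
Round 2 (the supplier proposes): the retailer can get 232 next round, worth 0.53 × 232 = 122.96 now. The supplier offers 122.96 and keeps 240 − 122.96 = 117.04.
Round 1 (the retailer proposes): the supplier can get 117.04 next round, worth 0.69 × 117.04 = 80.7576 now, so the retailer offers 80.7576, keeping 159.2424.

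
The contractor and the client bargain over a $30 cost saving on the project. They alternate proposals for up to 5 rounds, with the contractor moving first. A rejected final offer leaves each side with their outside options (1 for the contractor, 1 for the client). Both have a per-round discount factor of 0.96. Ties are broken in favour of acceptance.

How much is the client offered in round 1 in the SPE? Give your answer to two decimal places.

3.06

By backward induction:
Round 5 (the contractor proposes): the client gets 1 if talks fail, so the contractor offers 1 and keeps 29.
Round 4 (the client proposes): the contractor can get 29 next round, worth 0.96 × 29 = 27.84 now, so the client offers 27.84, keeping 2.16.
Round 3 (the contractor proposes): the client can get 2.16 next round, worth 0.96 × 2.16 = 2.0736 now, so the contractor offers 2.0736, keeping 27.9264.
Round 2 (the client proposes): the contractor can get 27.9264 next round, worth 0.96 × 27.9264 = 26.809344 now. The client offers 26.809344 and keeps 30 − 26.809344 = 3.190656.
Round 1 (the contractor proposes): the client can get 3.190656 next round, worth 0.96 × 3.190656 = 3.06302976 now. The contractor offers 3.06302976 and keeps 30 − 3.06302976 = 26.93697024.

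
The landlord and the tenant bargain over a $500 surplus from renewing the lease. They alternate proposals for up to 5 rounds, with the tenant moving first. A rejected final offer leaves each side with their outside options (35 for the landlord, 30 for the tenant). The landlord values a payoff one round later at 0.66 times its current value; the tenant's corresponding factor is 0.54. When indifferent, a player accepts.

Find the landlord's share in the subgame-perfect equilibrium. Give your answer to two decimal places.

Round 5 (the tenant proposes): the landlord gets 35 if talks fail, so the tenant offers 35 and keeps 465.
Round 4 (the landlord proposes): the tenant can get 465 next round, worth 0.54 × 465 = 251.1 now; the landlord offers that and keeps 248.9.
Round 3 (the tenant proposes): the landlord can get 248.9 next round, worth 0.66 × 248.9 = 164.274 now; the tenant offers that and keeps 335.726.
Round 2 (the landlord proposes): the tenant can get 335.726 next round, worth 0.54 × 335.726 = 181.29204 now; the landlord offers that and keeps 318.70796.
Round 1 (the tenant proposes): the landlord can get 318.70796 next round, worth 0.66 × 318.70796 = 210.3472536 now; the tenant offers that and keeps 289.6527464.

210.35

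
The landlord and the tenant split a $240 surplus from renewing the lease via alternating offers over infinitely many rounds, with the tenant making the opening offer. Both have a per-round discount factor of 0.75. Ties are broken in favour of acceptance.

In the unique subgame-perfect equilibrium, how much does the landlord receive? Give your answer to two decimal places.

102.86

Let x be the tenant's share when the tenant proposes and y be the landlord's share when the landlord proposes.
The landlord accepts iff offered ≥ 0.75·y, so x = 240 − 0.75y. Symmetrically y = 240 − 0.75x.
Substituting: x = 240 − 0.75(240 − 0.75x), giving x(1 − 0.75·0.75) = 240(1 − 0.75).
So x = 240 × 0.25 / 0.4375 ≈ 137.1429, and the landlord receives 240 − x ≈ 102.8571.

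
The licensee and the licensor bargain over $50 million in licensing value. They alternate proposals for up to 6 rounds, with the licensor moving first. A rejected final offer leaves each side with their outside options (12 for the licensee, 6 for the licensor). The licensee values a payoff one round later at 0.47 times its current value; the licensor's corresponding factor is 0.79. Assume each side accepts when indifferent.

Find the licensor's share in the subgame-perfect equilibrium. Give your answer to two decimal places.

Round 6 (the licensee proposes): the licensor gets 6 if talks fail, so the licensee offers 6 and keeps 44.
Round 5 (the licensor proposes): the licensee can get 44 next round, worth 0.47 × 44 = 20.68 now. The licensor offers 20.68 and keeps 50 − 20.68 = 29.32.
Round 4 (the licensee proposes): the licensor can get 29.32 next round, worth 0.79 × 29.32 = 23.1628 now, so the licensee offers 23.1628, keeping 26.8372.
Round 3 (the licensor proposes): the licensee can get 26.8372 next round, worth 0.47 × 26.8372 = 12.613484 now; the licensor offers that and keeps 37.386516.
Round 2 (the licensee proposes): the licensor can get 37.386516 next round, worth 0.79 × 37.386516 = 29.53534764 now, so the licensee offers 29.53534764, keeping 20.46465236.
Round 1 (the licensor proposes): the licensee can get 20.46465236 next round, worth 0.47 × 20.46465236 = 9.6183866092 now, so the licensor offers 9.6183866092, keeping 40.3816133908.

40.38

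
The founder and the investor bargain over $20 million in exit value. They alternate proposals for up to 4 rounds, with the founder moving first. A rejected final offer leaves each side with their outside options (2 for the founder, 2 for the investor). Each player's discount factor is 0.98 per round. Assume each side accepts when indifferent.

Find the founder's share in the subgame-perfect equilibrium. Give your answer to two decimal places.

2.67

Work backward from the last round.
Round 4 (the investor proposes): the founder gets 2 if talks fail, so the investor offers 2 and keeps 18.
Round 3 (the founder proposes): the investor can get 18 next round, worth 0.98 × 18 = 17.64 now, so the founder offers 17.64, keeping 2.36.
Round 2 (the investor proposes): the founder can get 2.36 next round, worth 0.98 × 2.36 = 2.3128 now; the investor offers that and keeps 17.6872.
Round 1 (the founder proposes): the investor can get 17.6872 next round, worth 0.98 × 17.6872 = 17.333456 now, so the founder offers 17.333456, keeping 2.666544.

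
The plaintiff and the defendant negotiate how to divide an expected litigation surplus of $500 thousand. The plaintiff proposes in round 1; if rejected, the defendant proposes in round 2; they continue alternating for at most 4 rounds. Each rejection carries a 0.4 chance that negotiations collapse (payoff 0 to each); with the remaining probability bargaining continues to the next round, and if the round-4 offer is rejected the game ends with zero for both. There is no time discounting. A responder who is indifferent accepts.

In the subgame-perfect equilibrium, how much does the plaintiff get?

Round 4 (the defendant proposes): rejection yields 0 for the plaintiff; the defendant offers 0 and keeps 500.
Round 3 (the plaintiff proposes): rejecting gives the defendant an expected 0.6 × 500 = 300. The plaintiff offers 300 and keeps 500 − 300 = 200.
Round 2 (the defendant proposes): rejecting gives the plaintiff an expected 0.6 × 200 = 120, so the defendant offers 120, keeping 380.
Round 1 (the plaintiff proposes): rejecting gives the defendant an expected 0.6 × 380 = 228. The plaintiff offers 228 and keeps 500 − 228 = 272.

272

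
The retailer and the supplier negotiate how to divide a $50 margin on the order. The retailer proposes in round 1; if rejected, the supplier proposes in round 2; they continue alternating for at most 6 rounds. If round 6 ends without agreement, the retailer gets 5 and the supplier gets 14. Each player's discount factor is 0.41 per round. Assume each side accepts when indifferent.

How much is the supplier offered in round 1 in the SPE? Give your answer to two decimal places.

14.65

Round 6 (the supplier proposes): the retailer gets 5 if talks fail, so the supplier offers 5 and keeps 45.
Round 5 (the retailer proposes): the supplier can get 45 next round, worth 0.41 × 45 = 18.45 now; the retailer offers that and keeps 31.55.
Round 4 (the supplier proposes): the retailer can get 31.55 next round, worth 0.41 × 31.55 = 12.9355 now, so the supplier offers 12.9355, keeping 37.0645.
Round 3 (the retailer proposes): the supplier can get 37.0645 next round, worth 0.41 × 37.0645 = 15.196445 now. The retailer offers 15.196445 and keeps 50 − 15.196445 = 34.803555.
Round 2 (the supplier proposes): the retailer can get 34.803555 next round, worth 0.41 × 34.803555 = 14.26945755 now, so the supplier offers 14.26945755, keeping 35.73054245.
Round 1 (the retailer proposes): the supplier can get 35.73054245 next round, worth 0.41 × 35.73054245 = 14.6495224045 now; the retailer offers that and keeps 35.3504775955.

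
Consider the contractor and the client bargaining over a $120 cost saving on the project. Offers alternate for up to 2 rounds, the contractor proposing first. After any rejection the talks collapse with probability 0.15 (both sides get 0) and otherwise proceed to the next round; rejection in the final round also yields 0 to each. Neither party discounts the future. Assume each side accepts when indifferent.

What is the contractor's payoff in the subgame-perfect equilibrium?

18

Round 2 (the client proposes): rejection yields 0 for the contractor; the client offers 0 and keeps 120.
Round 1 (the contractor proposes): rejecting gives the client an expected 0.85 × 120 = 102, so the contractor offers 102, keeping 18.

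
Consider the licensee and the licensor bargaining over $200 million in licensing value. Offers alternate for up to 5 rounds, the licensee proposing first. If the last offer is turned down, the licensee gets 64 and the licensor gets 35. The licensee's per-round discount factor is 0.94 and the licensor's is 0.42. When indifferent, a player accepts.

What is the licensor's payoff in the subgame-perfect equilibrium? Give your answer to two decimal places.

12.49

Round 5 (the licensee proposes): the licensor gets 35 if talks fail, so the licensee offers 35 and keeps 165.
Round 4 (the licensor proposes): the licensee can get 165 next round, worth 0.94 × 165 = 155.1 now. The licensor offers 155.1 and keeps 200 − 155.1 = 44.9.
Round 3 (the licensee proposes): the licensor can get 44.9 next round, worth 0.42 × 44.9 = 18.858 now. The licensee offers 18.858 and keeps 200 − 18.858 = 181.142.
Round 2 (the licensor proposes): the licensee can get 181.142 next round, worth 0.94 × 181.142 = 170.27348 now, so the licensor offers 170.27348, keeping 29.72652.
Round 1 (the licensee proposes): the licensor can get 29.72652 next round, worth 0.42 × 29.72652 = 12.4851384 now. The licensee offers 12.4851384 and keeps 200 − 12.4851384 = 187.5148616.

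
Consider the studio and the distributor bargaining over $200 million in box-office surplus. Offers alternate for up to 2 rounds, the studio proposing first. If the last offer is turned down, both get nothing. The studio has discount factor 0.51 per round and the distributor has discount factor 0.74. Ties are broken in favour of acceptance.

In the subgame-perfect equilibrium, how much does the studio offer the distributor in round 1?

By backward induction:
Round 2 (the distributor proposes): rejection yields 0 for the studio; the distributor offers 0 and keeps 200.
Round 1 (the studio proposes): the distributor can get 200 next round, worth 0.74 × 200 = 148 now. The studio offers 148 and keeps 200 − 148 = 52.

148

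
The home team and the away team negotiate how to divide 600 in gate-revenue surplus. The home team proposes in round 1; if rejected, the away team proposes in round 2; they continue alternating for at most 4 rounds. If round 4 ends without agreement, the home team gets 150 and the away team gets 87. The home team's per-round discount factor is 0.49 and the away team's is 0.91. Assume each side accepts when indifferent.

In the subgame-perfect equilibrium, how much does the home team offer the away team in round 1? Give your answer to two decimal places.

461.06

Round 4 (the away team proposes): the home team gets 150 if talks fail, so the away team offers 150 and keeps 450.
Round 3 (the home team proposes): the away team can get 450 next round, worth 0.91 × 450 = 409.5 now; the home team offers that and keeps 190.5.
Round 2 (the away team proposes): the home team can get 190.5 next round, worth 0.49 × 190.5 = 93.345 now; the away team offers that and keeps 506.655.
Round 1 (the home team proposes): the away team can get 506.655 next round, worth 0.91 × 506.655 = 461.05605 now; the home team offers that and keeps 138.94395.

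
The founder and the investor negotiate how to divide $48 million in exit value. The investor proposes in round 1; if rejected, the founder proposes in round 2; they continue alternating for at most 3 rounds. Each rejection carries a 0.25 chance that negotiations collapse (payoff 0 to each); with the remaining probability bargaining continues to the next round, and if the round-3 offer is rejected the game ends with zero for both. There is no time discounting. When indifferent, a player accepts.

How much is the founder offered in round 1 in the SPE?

9

Round 3 (the investor proposes): rejection yields 0 for the founder; the investor offers 0 and keeps 48.
Round 2 (the founder proposes): rejecting gives the investor an expected 0.75 × 48 = 36. The founder offers 36 and keeps 48 − 36 = 12.
Round 1 (the investor proposes): rejecting gives the founder an expected 0.75 × 12 = 9; the investor offers that and keeps 39.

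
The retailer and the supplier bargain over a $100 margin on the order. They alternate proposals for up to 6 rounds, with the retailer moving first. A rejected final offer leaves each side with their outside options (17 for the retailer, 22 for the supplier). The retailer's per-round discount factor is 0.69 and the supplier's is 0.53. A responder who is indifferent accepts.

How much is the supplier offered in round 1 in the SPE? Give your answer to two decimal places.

Round 6 (the supplier proposes): the retailer gets 17 if talks fail, so the supplier offers 17 and keeps 83.
Round 5 (the retailer proposes): the supplier can get 83 next round, worth 0.53 × 83 = 43.99 now; the retailer offers that and keeps 56.01.
Round 4 (the supplier proposes): the retailer can get 56.01 next round, worth 0.69 × 56.01 = 38.6469 now. The supplier offers 38.6469 and keeps 100 − 38.6469 = 61.3531.
Round 3 (the retailer proposes): the supplier can get 61.3531 next round, worth 0.53 × 61.3531 = 32.517143 now. The retailer offers 32.517143 and keeps 100 − 32.517143 = 67.482857.
Round 2 (the supplier proposes): the retailer can get 67.482857 next round, worth 0.69 × 67.482857 = 46.56317133 now, so the supplier offers 46.56317133, keeping 53.43682867.
Round 1 (the retailer proposes): the supplier can get 53.43682867 next round, worth 0.53 × 53.43682867 = 28.3215191951 now, so the retailer offers 28.3215191951, keeping 71.6784808049.

28.32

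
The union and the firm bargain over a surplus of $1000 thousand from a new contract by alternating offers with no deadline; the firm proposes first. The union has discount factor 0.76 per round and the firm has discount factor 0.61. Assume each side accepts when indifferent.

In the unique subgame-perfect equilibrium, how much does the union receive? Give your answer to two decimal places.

In a stationary SPE each proposer offers the other exactly their discounted continuation value.
If the firm keeps x when proposing and the union keeps y when proposing, then x = 1000 − 0.76y and y = 1000 − 0.61x.
Solving: x = 1000(1 − 0.76) / (1 − 0.61·0.76) = 240 / 0.5364 ≈ 447.4273.
The union gets 1000 − 447.4273 ≈ 552.5727.

552.57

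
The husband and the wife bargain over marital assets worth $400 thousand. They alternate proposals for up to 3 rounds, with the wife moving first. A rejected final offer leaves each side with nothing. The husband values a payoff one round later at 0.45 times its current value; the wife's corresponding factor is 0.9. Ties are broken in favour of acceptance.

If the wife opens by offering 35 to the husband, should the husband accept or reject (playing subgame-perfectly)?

Round 3 (the wife proposes): the husband will accept anything ≥ 0, so the wife offers 0 and keeps 400.
Round 2 (the husband proposes): the wife can get 400 next round, worth 0.9 × 400 = 360 now. The husband offers 360 and keeps 400 − 360 = 40.
So by rejecting in round 1, the husband gets 40 next round, worth 0.45 × 40 = 18 now.
Offer 35 ≥ 18, so the husband accepts.

Accept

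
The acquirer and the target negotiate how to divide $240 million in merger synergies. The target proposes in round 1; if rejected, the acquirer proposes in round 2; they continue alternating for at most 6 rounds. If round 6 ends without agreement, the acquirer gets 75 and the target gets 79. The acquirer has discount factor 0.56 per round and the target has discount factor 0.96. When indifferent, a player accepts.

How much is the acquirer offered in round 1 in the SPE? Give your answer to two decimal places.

34.32

By backward induction:
Round 6 (the acquirer proposes): the target gets 79 if talks fail, so the acquirer offers 79 and keeps 161.
Round 5 (the target proposes): the acquirer can get 161 next round, worth 0.56 × 161 = 90.16 now, so the target offers 90.16, keeping 149.84.
Round 4 (the acquirer proposes): the target can get 149.84 next round, worth 0.96 × 149.84 = 143.8464 now, so the acquirer offers 143.8464, keeping 96.1536.
Round 3 (the target proposes): the acquirer can get 96.1536 next round, worth 0.56 × 96.1536 = 53.846016 now, so the target offers 53.846016, keeping 186.153984.
Round 2 (the acquirer proposes): the target can get 186.153984 next round, worth 0.96 × 186.153984 = 178.70782464 now. The acquirer offers 178.70782464 and keeps 240 − 178.70782464 = 61.29217536.
Round 1 (the target proposes): the acquirer can get 61.29217536 next round, worth 0.56 × 61.29217536 = 34.3236182016 now; the target offers that and keeps 205.6763817984.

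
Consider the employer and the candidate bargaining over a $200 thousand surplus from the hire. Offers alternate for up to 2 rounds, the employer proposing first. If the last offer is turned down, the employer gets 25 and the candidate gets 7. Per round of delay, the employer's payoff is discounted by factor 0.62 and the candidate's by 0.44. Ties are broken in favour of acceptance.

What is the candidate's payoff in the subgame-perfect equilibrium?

77

Round 2 (the candidate proposes): the employer gets 25 if talks fail, so the candidate offers 25 and keeps 175.
Round 1 (the employer proposes): the candidate can get 175 next round, worth 0.44 × 175 = 77 now; the employer offers that and keeps 123.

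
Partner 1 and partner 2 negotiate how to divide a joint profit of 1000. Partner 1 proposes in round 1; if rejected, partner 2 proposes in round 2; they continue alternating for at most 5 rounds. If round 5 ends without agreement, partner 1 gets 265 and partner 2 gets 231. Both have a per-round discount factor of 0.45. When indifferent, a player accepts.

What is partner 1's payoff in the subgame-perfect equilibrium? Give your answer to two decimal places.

Work backward from the last round.
Round 5 (partner 1 proposes): partner 2 gets 231 if talks fail, so partner 1 offers 231 and keeps 769.
Round 4 (partner 2 proposes): partner 1 can get 769 next round, worth 0.45 × 769 = 346.05 now, so partner 2 offers 346.05, keeping 653.95.
Round 3 (partner 1 proposes): partner 2 can get 653.95 next round, worth 0.45 × 653.95 = 294.2775 now. Partner 1 offers 294.2775 and keeps 1000 − 294.2775 = 705.7225.
Round 2 (partner 2 proposes): partner 1 can get 705.7225 next round, worth 0.45 × 705.7225 = 317.575125 now. Partner 2 offers 317.575125 and keeps 1000 − 317.575125 = 682.424875.
Round 1 (partner 1 proposes): partner 2 can get 682.424875 next round, worth 0.45 × 682.424875 = 307.09119375 now, so partner 1 offers 307.09119375, keeping 692.90880625.

692.91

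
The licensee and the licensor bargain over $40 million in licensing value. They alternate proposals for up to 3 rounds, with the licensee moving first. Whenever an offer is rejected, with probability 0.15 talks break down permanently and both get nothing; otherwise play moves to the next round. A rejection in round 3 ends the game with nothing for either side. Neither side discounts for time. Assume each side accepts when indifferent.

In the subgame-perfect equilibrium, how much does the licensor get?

Round 3 (the licensee proposes): rejection yields 0 for the licensor; the licensee offers 0 and keeps 40.
Round 2 (the licensor proposes): rejecting gives the licensee an expected 0.85 × 40 = 34; the licensor offers that and keeps 6.
Round 1 (the licensee proposes): rejecting gives the licensor an expected 0.85 × 6 = 5.1. The licensee offers 5.1 and keeps 40 − 5.1 = 34.9.

5.1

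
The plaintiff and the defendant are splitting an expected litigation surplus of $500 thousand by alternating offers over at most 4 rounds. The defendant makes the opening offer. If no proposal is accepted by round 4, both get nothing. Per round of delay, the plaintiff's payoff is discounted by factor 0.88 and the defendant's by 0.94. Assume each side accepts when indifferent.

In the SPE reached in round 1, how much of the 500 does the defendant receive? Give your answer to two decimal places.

109.63

Round 4 (the plaintiff proposes): the defendant will accept anything ≥ 0, so the plaintiff offers 0 and keeps 500.
Round 3 (the defendant proposes): the plaintiff can get 500 next round, worth 0.88 × 500 = 440 now, so the defendant offers 440, keeping 60.
Round 2 (the plaintiff proposes): the defendant can get 60 next round, worth 0.94 × 60 = 56.4 now; the plaintiff offers that and keeps 443.6.
Round 1 (the defendant proposes): the plaintiff can get 443.6 next round, worth 0.88 × 443.6 = 390.368 now; the defendant offers that and keeps 109.632.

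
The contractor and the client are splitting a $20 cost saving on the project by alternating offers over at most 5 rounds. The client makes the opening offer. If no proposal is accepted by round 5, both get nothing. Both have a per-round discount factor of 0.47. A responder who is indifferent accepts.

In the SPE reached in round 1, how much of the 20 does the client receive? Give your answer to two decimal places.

Round 5 (the client proposes): rejection yields 0 for the contractor; the client offers 0 and keeps 20.
Round 4 (the contractor proposes): the client can get 20 next round, worth 0.47 × 20 = 9.4 now. The contractor offers 9.4 and keeps 20 − 9.4 = 10.6.
Round 3 (the client proposes): the contractor can get 10.6 next round, worth 0.47 × 10.6 = 4.982 now, so the client offers 4.982, keeping 15.018.
Round 2 (the contractor proposes): the client can get 15.018 next round, worth 0.47 × 15.018 = 7.05846 now, so the contractor offers 7.05846, keeping 12.94154.
Round 1 (the client proposes): the contractor can get 12.94154 next round, worth 0.47 × 12.94154 = 6.0825238 now. The client offers 6.0825238 and keeps 20 − 6.0825238 = 13.9174762.

13.92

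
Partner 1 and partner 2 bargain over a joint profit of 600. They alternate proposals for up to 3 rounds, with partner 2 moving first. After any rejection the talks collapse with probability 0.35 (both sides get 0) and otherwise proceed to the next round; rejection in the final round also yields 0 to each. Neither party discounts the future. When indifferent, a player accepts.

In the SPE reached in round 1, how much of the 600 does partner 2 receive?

Round 3 (partner 2 proposes): partner 1 will accept anything ≥ 0, so partner 2 offers 0 and keeps 600.
Round 2 (partner 1 proposes): rejecting gives partner 2 an expected 0.65 × 600 = 390. Partner 1 offers 390 and keeps 600 − 390 = 210.
Round 1 (partner 2 proposes): rejecting gives partner 1 an expected 0.65 × 210 = 136.5, so partner 2 offers 136.5, keeping 463.5.

463.5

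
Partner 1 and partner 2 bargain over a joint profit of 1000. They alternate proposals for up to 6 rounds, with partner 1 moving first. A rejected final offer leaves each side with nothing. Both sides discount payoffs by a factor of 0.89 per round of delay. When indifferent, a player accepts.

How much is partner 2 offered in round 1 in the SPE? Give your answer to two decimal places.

733.85

By backward induction:
Round 6 (partner 2 proposes): partner 1 will accept anything ≥ 0, so partner 2 offers 0 and keeps 1000.
Round 5 (partner 1 proposes): partner 2 can get 1000 next round, worth 0.89 × 1000 = 890 now, so partner 1 offers 890, keeping 110.
Round 4 (partner 2 proposes): partner 1 can get 110 next round, worth 0.89 × 110 = 97.9 now; partner 2 offers that and keeps 902.1.
Round 3 (partner 1 proposes): partner 2 can get 902.1 next round, worth 0.89 × 902.1 = 802.869 now. Partner 1 offers 802.869 and keeps 1000 − 802.869 = 197.131.
Round 2 (partner 2 proposes): partner 1 can get 197.131 next round, worth 0.89 × 197.131 = 175.44659 now. Partner 2 offers 175.44659 and keeps 1000 − 175.44659 = 824.55341.
Round 1 (partner 1 proposes): partner 2 can get 824.55341 next round, worth 0.89 × 824.55341 = 733.8525349 now; partner 1 offers that and keeps 266.1474651.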